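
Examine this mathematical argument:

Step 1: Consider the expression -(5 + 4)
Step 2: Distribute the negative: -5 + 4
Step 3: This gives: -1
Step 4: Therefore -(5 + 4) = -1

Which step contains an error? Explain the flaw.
Step 2: Distribute the negative: -5 + 4

Step 2 incorrectly distributes the negative sign. The correct distribution is -(5 + 4) = -5 - 4 = -9. The negative must be applied to both terms, not just the first. The error treats -(5 + 4) as -5 + 4, which equals -1 instead of -9.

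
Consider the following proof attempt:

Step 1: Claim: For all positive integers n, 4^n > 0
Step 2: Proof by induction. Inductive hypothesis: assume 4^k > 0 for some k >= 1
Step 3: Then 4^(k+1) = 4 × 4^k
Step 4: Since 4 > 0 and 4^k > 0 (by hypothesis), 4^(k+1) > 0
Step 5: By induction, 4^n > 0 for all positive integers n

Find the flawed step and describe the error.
Step 5: By induction, 4^n > 0 for all positive integers n

Step 5 concludes the proof by induction, but no base case was ever established. A valid induction proof requires: (1) a base case proving 4^1 > 0, and (2) an inductive step showing IF 4^k > 0 THEN 4^(k+1) > 0. Steps 2-4 correctly establish the inductive step, but without the base case the conclusion in step 5 does not follow.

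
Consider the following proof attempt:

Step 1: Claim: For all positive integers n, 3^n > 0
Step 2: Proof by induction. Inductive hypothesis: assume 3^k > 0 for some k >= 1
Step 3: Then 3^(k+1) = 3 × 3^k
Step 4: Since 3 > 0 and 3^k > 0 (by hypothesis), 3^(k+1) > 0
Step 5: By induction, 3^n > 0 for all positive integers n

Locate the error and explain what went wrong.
Step 5: By induction, 3^n > 0 for all positive integers n

Step 5 concludes the proof by induction, but no base case was ever established. A valid induction proof requires: (1) a base case proving 3^1 > 0, and (2) an inductive step showing IF 3^k > 0 THEN 3^(k+1) > 0. Steps 2-4 correctly establish the inductive step, but without the base case the conclusion in step 5 does not follow.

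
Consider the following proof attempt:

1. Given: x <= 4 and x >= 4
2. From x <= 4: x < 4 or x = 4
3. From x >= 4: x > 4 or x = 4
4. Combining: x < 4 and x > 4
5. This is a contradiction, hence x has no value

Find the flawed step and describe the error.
Step 4: Combining: x < 4 and x > 4

Step 4 incorrectly combines the conditions. From x <= 4 and x >= 4, the intersection is x = 4. The error treats the 'or' cases as 'and' requirements. The correct conclusion is that x = 4 is the unique solution, not that no solution exists.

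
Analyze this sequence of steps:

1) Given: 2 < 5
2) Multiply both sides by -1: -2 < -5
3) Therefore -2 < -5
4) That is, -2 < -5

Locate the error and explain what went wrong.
Step 2: Multiply both sides by -1: -2 < -5

Step 2 multiplies both sides by -1 but fails to reverse the inequality sign. When multiplying (or dividing) an inequality by a negative number, the direction must be reversed. Since 2 < 5, we should get -2 > -5, i.e., -2 > -5.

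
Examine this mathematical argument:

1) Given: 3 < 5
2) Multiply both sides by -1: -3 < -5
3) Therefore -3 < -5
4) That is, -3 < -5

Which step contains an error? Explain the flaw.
Step 2: Multiply both sides by -1: -3 < -5

Step 2 multiplies both sides by -1 but fails to reverse the inequality sign. When multiplying (or dividing) an inequality by a negative number, the direction must be reversed. Since 3 < 5, we should get -3 > -5, i.e., -3 > -5.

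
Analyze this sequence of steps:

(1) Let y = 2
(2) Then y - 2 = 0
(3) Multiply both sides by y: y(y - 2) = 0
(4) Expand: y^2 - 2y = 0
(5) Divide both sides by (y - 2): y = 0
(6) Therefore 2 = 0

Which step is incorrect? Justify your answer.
Step 5: Divide both sides by (y - 2): y = 0

Step 5 divides both sides by (y - 2). However, since y = 2, we have (y - 2) = 0. Division by zero is undefined, making this step invalid.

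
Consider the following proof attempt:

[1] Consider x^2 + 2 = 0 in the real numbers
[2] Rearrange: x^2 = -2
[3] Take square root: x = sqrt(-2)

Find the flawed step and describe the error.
Step 3: Take square root: x = sqrt(-2)

Step 3 takes the square root of -2, which is negative. In the real number system, the square root of a negative number is undefined. The equation x^2 + 2 = 0 has no real solutions. Square roots of negative numbers only exist in the complex numbers.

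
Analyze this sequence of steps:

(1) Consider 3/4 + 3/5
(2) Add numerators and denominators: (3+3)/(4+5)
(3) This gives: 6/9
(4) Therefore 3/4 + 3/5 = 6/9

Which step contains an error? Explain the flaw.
Step 2: Add numerators and denominators: (3+3)/(4+5)

Step 2 incorrectly adds fractions by separately adding numerators and denominators. This is wrong. The correct method requires a common denominator: 3/4 + 3/5 = (3×5 + 3×4)/(4×5) = 27/20 = 27/20. The method used gives 6/9, which is different.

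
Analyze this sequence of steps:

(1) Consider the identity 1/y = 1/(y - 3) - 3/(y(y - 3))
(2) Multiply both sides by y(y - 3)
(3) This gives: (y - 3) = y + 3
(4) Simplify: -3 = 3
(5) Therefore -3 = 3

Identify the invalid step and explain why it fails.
Step 3: This gives: (y - 3) = y + 3

Step 3 makes a sign error when clearing denominators. Multiplying -3/(y(y - 3)) by y(y - 3) gives -3, not +3. The correct result is (y - 3) = y - 3, which is trivially true, not (y - 3) = y + 3. (Step 1 is a valid identity: 1/(y - 3) - 3/(y(y - 3)) = (y - 3)/(y(y - 3)) = 1/y.)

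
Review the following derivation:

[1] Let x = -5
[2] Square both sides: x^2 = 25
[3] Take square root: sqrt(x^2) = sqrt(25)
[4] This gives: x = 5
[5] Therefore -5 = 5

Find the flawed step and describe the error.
Step 4: This gives: x = 5

Step 4 incorrectly states that sqrt(x^2) = x. The correct identity is sqrt(x^2) = |x|. Since x = -5 < 0, we have sqrt(x^2) = |-5| = 5, not x = -5.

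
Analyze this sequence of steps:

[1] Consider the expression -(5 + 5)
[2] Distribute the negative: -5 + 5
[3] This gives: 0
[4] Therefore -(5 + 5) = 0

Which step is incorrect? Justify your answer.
Step 2: Distribute the negative: -5 + 5

Step 2 incorrectly distributes the negative sign. The correct distribution is -(5 + 5) = -5 - 5 = -10. The negative must be applied to both terms, not just the first. The error treats -(5 + 5) as -5 + 5, which equals 0 instead of -10.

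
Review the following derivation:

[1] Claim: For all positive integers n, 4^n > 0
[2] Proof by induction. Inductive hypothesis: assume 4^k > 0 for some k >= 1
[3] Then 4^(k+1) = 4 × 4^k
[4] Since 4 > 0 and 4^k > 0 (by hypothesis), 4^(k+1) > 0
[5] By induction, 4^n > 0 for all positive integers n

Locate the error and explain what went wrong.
Step 5: By induction, 4^n > 0 for all positive integers n

Step 5 concludes the proof by induction, but no base case was ever established. A valid induction proof requires: (1) a base case proving 4^1 > 0, and (2) an inductive step showing IF 4^k > 0 THEN 4^(k+1) > 0. Steps 2-4 correctly establish the inductive step, but without the base case the conclusion in step 5 does not follow.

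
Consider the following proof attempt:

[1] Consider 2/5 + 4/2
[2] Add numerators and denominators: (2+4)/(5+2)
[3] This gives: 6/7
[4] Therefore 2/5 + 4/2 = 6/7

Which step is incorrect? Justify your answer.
Step 2: Add numerators and denominators: (2+4)/(5+2)

Step 2 incorrectly adds fractions by separately adding numerators and denominators. This is wrong. The correct method requires a common denominator: 2/5 + 4/2 = (2×2 + 4×5)/(5×2) = 24/10 = 12/5. The method used gives 6/7, which is different.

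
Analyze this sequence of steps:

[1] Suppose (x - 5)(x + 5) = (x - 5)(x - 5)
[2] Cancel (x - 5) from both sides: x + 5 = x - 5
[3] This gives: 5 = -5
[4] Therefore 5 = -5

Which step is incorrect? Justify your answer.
Step 2: Cancel (x - 5) from both sides: x + 5 = x - 5

Step 2 cancels (x - 5) from both sides. This is only valid if (x - 5) ≠ 0, i.e., x ≠ 5. When x = 5, both sides equal zero regardless of the other factors. The correct approach requires considering x = 5 as a separate case.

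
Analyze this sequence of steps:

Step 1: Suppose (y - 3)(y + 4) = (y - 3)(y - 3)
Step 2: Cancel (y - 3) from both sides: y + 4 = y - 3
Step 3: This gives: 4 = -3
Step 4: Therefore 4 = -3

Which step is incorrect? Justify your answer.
Step 2: Cancel (y - 3) from both sides: y + 4 = y - 3

Step 2 cancels (y - 3) from both sides. This is only valid if (y - 3) ≠ 0, i.e., y ≠ 3. When y = 3, both sides equal zero regardless of the other factors. The correct approach requires considering y = 3 as a separate case.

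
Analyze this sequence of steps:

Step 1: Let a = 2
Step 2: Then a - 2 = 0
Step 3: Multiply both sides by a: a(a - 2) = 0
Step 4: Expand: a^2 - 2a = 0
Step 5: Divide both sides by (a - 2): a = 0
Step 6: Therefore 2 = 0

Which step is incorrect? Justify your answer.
Step 5: Divide both sides by (a - 2): a = 0

Step 5 divides both sides by (a - 2). However, since a = 2, we have (a - 2) = 0. Division by zero is undefined, making this step invalid.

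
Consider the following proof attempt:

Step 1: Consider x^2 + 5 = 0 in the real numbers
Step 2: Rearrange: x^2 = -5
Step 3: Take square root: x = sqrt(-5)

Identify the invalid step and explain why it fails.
Step 3: Take square root: x = sqrt(-5)

Step 3 takes the square root of -5, which is negative. In the real number system, the square root of a negative number is undefined. The equation x^2 + 5 = 0 has no real solutions. Square roots of negative numbers only exist in the complex numbers.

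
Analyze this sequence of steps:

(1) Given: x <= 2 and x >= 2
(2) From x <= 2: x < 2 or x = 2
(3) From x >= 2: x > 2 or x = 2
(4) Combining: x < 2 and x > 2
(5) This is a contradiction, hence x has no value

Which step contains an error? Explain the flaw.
Step 4: Combining: x < 2 and x > 2

Step 4 incorrectly combines the conditions. From x <= 2 and x >= 2, the intersection is x = 2. The error treats the 'or' cases as 'and' requirements. The correct conclusion is that x = 2 is the unique solution, not that no solution exists.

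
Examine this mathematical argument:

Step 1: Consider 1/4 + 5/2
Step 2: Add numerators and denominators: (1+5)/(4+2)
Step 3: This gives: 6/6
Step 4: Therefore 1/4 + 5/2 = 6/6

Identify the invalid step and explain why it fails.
Step 2: Add numerators and denominators: (1+5)/(4+2)

Step 2 incorrectly adds fractions by separately adding numerators and denominators. This is wrong. The correct method requires a common denominator: 1/4 + 5/2 = (1×2 + 5×4)/(4×2) = 22/8 = 11/4. The method used gives 6/6, which is different.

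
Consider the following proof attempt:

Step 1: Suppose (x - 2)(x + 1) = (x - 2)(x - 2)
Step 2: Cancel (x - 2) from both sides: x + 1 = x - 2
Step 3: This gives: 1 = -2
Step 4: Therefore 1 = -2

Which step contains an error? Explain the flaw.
Step 2: Cancel (x - 2) from both sides: x + 1 = x - 2

Step 2 cancels (x - 2) from both sides. This is only valid if (x - 2) ≠ 0, i.e., x ≠ 2. When x = 2, both sides equal zero regardless of the other factors. The correct approach requires considering x = 2 as a separate case.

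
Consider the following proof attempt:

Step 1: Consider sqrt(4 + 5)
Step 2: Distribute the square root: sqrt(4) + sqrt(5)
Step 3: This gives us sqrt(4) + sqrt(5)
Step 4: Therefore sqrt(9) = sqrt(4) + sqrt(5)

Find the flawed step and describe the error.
Step 2: Distribute the square root: sqrt(4) + sqrt(5)

Step 2 incorrectly 'distributes' the square root over addition. The square root function does not distribute: sqrt(a + b) ≠ sqrt(a) + sqrt(b). In fact, sqrt(4 + 5) = sqrt(9) ≈ 3.0000, while sqrt(4) + sqrt(5) ≈ 4.2361.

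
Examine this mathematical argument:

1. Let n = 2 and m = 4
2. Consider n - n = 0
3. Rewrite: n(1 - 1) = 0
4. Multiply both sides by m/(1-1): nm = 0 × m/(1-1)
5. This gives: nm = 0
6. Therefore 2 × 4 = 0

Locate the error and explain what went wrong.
Step 4: Multiply both sides by m/(1-1): nm = 0 × m/(1-1)

Step 4 multiplies both sides by m/(1-1). However, 1-1 = 0, so this is multiplication by m/0, which is undefined. We cannot multiply by an undefined expression.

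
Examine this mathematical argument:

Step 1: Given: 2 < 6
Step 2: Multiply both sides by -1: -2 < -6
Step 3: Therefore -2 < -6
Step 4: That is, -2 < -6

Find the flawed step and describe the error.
Step 2: Multiply both sides by -1: -2 < -6

Step 2 multiplies both sides by -1 but fails to reverse the inequality sign. When multiplying (or dividing) an inequality by a negative number, the direction must be reversed. Since 2 < 6, we should get -2 > -6, i.e., -2 > -6.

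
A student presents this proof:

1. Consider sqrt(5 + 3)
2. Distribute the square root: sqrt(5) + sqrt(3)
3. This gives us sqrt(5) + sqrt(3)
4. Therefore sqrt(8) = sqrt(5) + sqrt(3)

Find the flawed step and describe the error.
Step 2: Distribute the square root: sqrt(5) + sqrt(3)

Step 2 incorrectly 'distributes' the square root over addition. The square root function does not distribute: sqrt(a + b) ≠ sqrt(a) + sqrt(b). In fact, sqrt(5 + 3) = sqrt(8) ≈ 2.8284, while sqrt(5) + sqrt(3) ≈ 3.9681.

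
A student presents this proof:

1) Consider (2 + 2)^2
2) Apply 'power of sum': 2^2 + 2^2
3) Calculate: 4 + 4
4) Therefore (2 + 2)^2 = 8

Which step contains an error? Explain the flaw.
Step 2: Apply 'power of sum': 2^2 + 2^2

Step 2 incorrectly applies a non-existent rule '(a+b)^n = a^n + b^n'. This is false in general. The correct expansion uses the binomial theorem. The actual value is (2 + 2)^2 = 4^2 = 16, not 8.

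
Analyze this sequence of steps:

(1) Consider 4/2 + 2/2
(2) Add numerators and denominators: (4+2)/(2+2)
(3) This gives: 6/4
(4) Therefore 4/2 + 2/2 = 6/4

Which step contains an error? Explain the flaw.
Step 2: Add numerators and denominators: (4+2)/(2+2)

Step 2 incorrectly adds fractions by separately adding numerators and denominators. This is wrong. The correct method requires a common denominator: 4/2 + 2/2 = (4×2 + 2×2)/(2×2) = 12/4 = 3. The method used gives 6/4, which is different.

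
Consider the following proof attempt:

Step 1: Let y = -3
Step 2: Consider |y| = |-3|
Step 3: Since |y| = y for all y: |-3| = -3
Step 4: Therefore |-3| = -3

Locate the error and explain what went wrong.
Step 3: Since |y| = y for all y: |-3| = -3

Step 3 incorrectly states that |y| = y for all y. The correct definition is |y| = y when y >= 0, and |y| = -y when y < 0. Since -3 < 0, we have |-3| = -(-3) = 3, not -3.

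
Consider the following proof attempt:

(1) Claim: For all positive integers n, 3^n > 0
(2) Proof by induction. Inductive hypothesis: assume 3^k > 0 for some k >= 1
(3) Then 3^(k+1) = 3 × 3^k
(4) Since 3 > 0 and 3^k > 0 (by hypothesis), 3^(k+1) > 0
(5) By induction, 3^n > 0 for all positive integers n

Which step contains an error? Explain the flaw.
Step 5: By induction, 3^n > 0 for all positive integers n

Step 5 concludes the proof by induction, but no base case was ever established. A valid induction proof requires: (1) a base case proving 3^1 > 0, and (2) an inductive step showing IF 3^k > 0 THEN 3^(k+1) > 0. Steps 2-4 correctly establish the inductive step, but without the base case the conclusion in step 5 does not follow.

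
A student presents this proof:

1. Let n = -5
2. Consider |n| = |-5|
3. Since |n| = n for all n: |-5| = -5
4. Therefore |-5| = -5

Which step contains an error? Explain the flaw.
Step 3: Since |n| = n for all n: |-5| = -5

Step 3 incorrectly states that |n| = n for all n. The correct definition is |n| = n when n >= 0, and |n| = -n when n < 0. Since -5 < 0, we have |-5| = -(-5) = 5, not -5.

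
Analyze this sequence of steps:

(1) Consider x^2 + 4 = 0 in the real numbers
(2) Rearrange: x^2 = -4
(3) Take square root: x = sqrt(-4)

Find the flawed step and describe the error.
Step 3: Take square root: x = sqrt(-4)

Step 3 takes the square root of -4, which is negative. In the real number system, the square root of a negative number is undefined. The equation x^2 + 4 = 0 has no real solutions. Square roots of negative numbers only exist in the complex numbers.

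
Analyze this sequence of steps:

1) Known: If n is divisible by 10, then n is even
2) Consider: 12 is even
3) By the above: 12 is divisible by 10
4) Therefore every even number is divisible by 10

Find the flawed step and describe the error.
Step 3: By the above: 12 is divisible by 10

Step 3 commits the fallacy of affirming the consequent. The known fact 'divisible by 10 → even' does NOT imply 'even → divisible by 10'. That would be the converse, which is false. For example, 12 is even but 12 ÷ 10 = 1.20, which is not an integer.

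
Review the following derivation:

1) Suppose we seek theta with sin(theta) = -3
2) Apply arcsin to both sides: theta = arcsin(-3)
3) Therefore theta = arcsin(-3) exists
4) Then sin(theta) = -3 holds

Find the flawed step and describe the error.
Step 2: Apply arcsin to both sides: theta = arcsin(-3)

Step 2 applies arcsin to -3. However, arcsin(x) is only defined for x in [-1, 1] because sin(theta) can only produce values in that range. Since |-3| > 1, arcsin(-3) is undefined. There is no angle whose sine equals -3.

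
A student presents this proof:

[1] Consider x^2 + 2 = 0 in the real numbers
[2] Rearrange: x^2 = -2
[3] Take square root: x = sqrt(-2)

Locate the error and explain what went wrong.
Step 3: Take square root: x = sqrt(-2)

Step 3 takes the square root of -2, which is negative. In the real number system, the square root of a negative number is undefined. The equation x^2 + 2 = 0 has no real solutions. Square roots of negative numbers only exist in the complex numbers.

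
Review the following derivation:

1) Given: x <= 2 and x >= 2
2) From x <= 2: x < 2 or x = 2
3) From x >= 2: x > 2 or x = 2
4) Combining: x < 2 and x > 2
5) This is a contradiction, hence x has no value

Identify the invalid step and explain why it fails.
Step 4: Combining: x < 2 and x > 2

Step 4 incorrectly combines the conditions. From x <= 2 and x >= 2, the intersection is x = 2. The error treats the 'or' cases as 'and' requirements. The correct conclusion is that x = 2 is the unique solution, not that no solution exists.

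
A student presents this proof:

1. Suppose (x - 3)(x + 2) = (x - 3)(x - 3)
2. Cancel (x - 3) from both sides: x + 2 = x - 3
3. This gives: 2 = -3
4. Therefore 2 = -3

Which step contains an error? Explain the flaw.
Step 2: Cancel (x - 3) from both sides: x + 2 = x - 3

Step 2 cancels (x - 3) from both sides. This is only valid if (x - 3) ≠ 0, i.e., x ≠ 3. When x = 3, both sides equal zero regardless of the other factors. The correct approach requires considering x = 3 as a separate case.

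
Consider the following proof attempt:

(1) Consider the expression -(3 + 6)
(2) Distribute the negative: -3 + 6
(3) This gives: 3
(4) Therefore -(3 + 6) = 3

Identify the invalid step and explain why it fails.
Step 2: Distribute the negative: -3 + 6

Step 2 incorrectly distributes the negative sign. The correct distribution is -(3 + 6) = -3 - 6 = -9. The negative must be applied to both terms, not just the first. The error treats -(3 + 6) as -3 + 6, which equals 3 instead of -9.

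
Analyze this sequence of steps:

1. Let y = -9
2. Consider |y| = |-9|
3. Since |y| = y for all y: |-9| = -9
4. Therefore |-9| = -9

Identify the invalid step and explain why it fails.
Step 3: Since |y| = y for all y: |-9| = -9

Step 3 incorrectly states that |y| = y for all y. The correct definition is |y| = y when y >= 0, and |y| = -y when y < 0. Since -9 < 0, we have |-9| = -(-9) = 9, not -9.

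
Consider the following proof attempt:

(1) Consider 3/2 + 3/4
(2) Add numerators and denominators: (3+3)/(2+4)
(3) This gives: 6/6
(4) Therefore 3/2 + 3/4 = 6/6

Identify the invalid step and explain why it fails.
Step 2: Add numerators and denominators: (3+3)/(2+4)

Step 2 incorrectly adds fractions by separately adding numerators and denominators. This is wrong. The correct method requires a common denominator: 3/2 + 3/4 = (3×4 + 3×2)/(2×4) = 18/8 = 9/4. The method used gives 6/6, which is different.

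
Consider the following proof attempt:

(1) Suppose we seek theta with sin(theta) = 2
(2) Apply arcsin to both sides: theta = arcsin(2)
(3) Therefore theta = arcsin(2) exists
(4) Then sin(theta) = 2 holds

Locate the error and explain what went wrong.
Step 2: Apply arcsin to both sides: theta = arcsin(2)

Step 2 applies arcsin to 2. However, arcsin(x) is only defined for x in [-1, 1] because sin(theta) can only produce values in that range. Since |2| > 1, arcsin(2) is undefined. There is no angle whose sine equals 2.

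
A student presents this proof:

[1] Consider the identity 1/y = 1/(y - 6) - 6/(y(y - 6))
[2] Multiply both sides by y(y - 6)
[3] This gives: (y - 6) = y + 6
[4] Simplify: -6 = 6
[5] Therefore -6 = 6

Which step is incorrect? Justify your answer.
Step 3: This gives: (y - 6) = y + 6

Step 3 makes a sign error when clearing denominators. Multiplying -6/(y(y - 6)) by y(y - 6) gives -6, not +6. The correct result is (y - 6) = y - 6, which is trivially true, not (y - 6) = y + 6. (Step 1 is a valid identity: 1/(y - 6) - 6/(y(y - 6)) = (y - 6)/(y(y - 6)) = 1/y.)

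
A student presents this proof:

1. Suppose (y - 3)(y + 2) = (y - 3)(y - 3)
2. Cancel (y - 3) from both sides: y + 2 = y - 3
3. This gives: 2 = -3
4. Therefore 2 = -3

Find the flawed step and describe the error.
Step 2: Cancel (y - 3) from both sides: y + 2 = y - 3

Step 2 cancels (y - 3) from both sides. This is only valid if (y - 3) ≠ 0, i.e., y ≠ 3. When y = 3, both sides equal zero regardless of the other factors. The correct approach requires considering y = 3 as a separate case.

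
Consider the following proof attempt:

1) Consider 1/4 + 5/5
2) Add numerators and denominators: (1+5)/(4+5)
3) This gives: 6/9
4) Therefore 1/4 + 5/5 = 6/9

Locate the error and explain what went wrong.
Step 2: Add numerators and denominators: (1+5)/(4+5)

Step 2 incorrectly adds fractions by separately adding numerators and denominators. This is wrong. The correct method requires a common denominator: 1/4 + 5/5 = (1×5 + 5×4)/(4×5) = 25/20 = 5/4. The method used gives 6/9, which is different.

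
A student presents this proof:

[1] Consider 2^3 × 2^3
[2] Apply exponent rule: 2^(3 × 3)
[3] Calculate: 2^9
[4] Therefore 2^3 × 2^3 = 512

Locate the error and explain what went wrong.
Step 2: Apply exponent rule: 2^(3 × 3)

Step 2 incorrectly states that a^b × a^c = a^(b×c). The correct rule is a^b × a^c = a^(b+c). The actual value is 2^3 × 2^3 = 2^6 = 64, not 2^9 = 512.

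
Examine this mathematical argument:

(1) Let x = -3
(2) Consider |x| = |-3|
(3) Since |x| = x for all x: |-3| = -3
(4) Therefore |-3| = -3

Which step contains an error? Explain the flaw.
Step 3: Since |x| = x for all x: |-3| = -3

Step 3 incorrectly states that |x| = x for all x. The correct definition is |x| = x when x >= 0, and |x| = -x when x < 0. Since -3 < 0, we have |-3| = -(-3) = 3, not -3.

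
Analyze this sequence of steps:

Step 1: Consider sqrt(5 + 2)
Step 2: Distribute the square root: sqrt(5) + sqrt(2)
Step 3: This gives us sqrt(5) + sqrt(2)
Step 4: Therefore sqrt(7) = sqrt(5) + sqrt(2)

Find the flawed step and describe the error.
Step 2: Distribute the square root: sqrt(5) + sqrt(2)

Step 2 incorrectly 'distributes' the square root over addition. The square root function does not distribute: sqrt(a + b) ≠ sqrt(a) + sqrt(b). In fact, sqrt(5 + 2) = sqrt(7) ≈ 2.6458, while sqrt(5) + sqrt(2) ≈ 3.6503.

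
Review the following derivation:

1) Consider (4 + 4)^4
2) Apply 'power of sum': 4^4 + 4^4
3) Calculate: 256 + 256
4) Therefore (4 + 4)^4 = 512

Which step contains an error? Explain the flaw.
Step 2: Apply 'power of sum': 4^4 + 4^4

Step 2 incorrectly applies a non-existent rule '(a+b)^n = a^n + b^n'. This is false in general. The correct expansion uses the binomial theorem. The actual value is (4 + 4)^4 = 8^4 = 4096, not 512.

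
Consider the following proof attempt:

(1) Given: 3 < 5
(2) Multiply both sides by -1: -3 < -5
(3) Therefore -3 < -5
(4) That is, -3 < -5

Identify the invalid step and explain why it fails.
Step 2: Multiply both sides by -1: -3 < -5

Step 2 multiplies both sides by -1 but fails to reverse the inequality sign. When multiplying (or dividing) an inequality by a negative number, the direction must be reversed. Since 3 < 5, we should get -3 > -5, i.e., -3 > -5.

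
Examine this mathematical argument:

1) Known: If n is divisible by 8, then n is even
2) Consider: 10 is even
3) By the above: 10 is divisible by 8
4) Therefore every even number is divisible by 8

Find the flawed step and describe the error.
Step 3: By the above: 10 is divisible by 8

Step 3 commits the fallacy of affirming the consequent. The known fact 'divisible by 8 → even' does NOT imply 'even → divisible by 8'. That would be the converse, which is false. For example, 10 is even but 10 ÷ 8 = 1.25, which is not an integer.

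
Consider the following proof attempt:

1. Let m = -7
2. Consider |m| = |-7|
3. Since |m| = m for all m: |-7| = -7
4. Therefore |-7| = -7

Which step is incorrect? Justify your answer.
Step 3: Since |m| = m for all m: |-7| = -7

Step 3 incorrectly states that |m| = m for all m. The correct definition is |m| = m when m >= 0, and |m| = -m when m < 0. Since -7 < 0, we have |-7| = -(-7) = 7, not -7.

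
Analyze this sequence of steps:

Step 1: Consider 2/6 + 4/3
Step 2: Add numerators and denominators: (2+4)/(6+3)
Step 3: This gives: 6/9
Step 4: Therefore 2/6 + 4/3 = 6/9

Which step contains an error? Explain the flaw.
Step 2: Add numerators and denominators: (2+4)/(6+3)

Step 2 incorrectly adds fractions by separately adding numerators and denominators. This is wrong. The correct method requires a common denominator: 2/6 + 4/3 = (2×3 + 4×6)/(6×3) = 30/18 = 5/3. The method used gives 6/9, which is different.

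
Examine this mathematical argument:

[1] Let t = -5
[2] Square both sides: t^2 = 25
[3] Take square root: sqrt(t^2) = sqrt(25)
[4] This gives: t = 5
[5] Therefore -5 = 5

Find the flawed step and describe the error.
Step 4: This gives: t = 5

Step 4 incorrectly states that sqrt(t^2) = t. The correct identity is sqrt(t^2) = |t|. Since t = -5 < 0, we have sqrt(t^2) = |-5| = 5, not t = -5.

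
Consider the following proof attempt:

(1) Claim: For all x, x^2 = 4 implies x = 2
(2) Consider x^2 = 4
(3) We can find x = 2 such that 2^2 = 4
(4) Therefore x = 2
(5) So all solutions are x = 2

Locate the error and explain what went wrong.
Step 4: Therefore x = 2

Step 4 incorrectly concludes that x = 2 is the only solution. The proof shows that x = 2 is A solution (existence), but does not show it is the ONLY solution (uniqueness). In fact, x = -2 is also a solution since (-2)^2 = 4. Finding one solution doesn't prove there are no others.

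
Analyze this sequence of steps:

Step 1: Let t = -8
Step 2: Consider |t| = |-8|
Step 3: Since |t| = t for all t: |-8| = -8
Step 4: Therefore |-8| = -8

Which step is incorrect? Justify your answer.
Step 3: Since |t| = t for all t: |-8| = -8

Step 3 incorrectly states that |t| = t for all t. The correct definition is |t| = t when t >= 0, and |t| = -t when t < 0. Since -8 < 0, we have |-8| = -(-8) = 8, not -8.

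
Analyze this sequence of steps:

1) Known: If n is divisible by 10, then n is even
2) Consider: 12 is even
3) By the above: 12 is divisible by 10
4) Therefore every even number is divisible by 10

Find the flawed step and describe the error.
Step 3: By the above: 12 is divisible by 10

Step 3 commits the fallacy of affirming the consequent. The known fact 'divisible by 10 → even' does NOT imply 'even → divisible by 10'. That would be the converse, which is false. For example, 12 is even but 12 ÷ 10 = 1.20, which is not an integer.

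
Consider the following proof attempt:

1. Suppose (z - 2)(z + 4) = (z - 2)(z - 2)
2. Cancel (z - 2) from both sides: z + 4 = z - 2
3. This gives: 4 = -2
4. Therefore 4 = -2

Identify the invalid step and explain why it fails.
Step 2: Cancel (z - 2) from both sides: z + 4 = z - 2

Step 2 cancels (z - 2) from both sides. This is only valid if (z - 2) ≠ 0, i.e., z ≠ 2. When z = 2, both sides equal zero regardless of the other factors. The correct approach requires considering z = 2 as a separate case.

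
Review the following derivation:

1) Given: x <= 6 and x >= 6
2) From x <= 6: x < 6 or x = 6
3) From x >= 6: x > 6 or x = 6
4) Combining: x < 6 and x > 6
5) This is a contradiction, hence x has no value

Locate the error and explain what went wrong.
Step 4: Combining: x < 6 and x > 6

Step 4 incorrectly combines the conditions. From x <= 6 and x >= 6, the intersection is x = 6. The error treats the 'or' cases as 'and' requirements. The correct conclusion is that x = 6 is the unique solution, not that no solution exists.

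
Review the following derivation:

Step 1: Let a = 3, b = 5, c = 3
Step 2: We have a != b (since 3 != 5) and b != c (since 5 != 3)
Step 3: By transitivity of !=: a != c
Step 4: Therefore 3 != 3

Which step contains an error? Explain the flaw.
Step 3: By transitivity of !=: a != c

Step 3 incorrectly applies transitivity to the '!=' relation. Transitivity states: if a R b and b R c, then a R c. However, '!=' is not transitive. Counterexample: 3 != 5 and 5 != 3, but 3 = 3 (both equal 3). Transitivity holds for relations like <, <=, =, but not for !=.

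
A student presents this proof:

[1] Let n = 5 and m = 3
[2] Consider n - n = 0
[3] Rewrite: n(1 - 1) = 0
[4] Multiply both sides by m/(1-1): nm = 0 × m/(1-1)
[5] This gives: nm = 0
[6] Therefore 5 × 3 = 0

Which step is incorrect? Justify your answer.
Step 4: Multiply both sides by m/(1-1): nm = 0 × m/(1-1)

Step 4 multiplies both sides by m/(1-1). However, 1-1 = 0, so this is multiplication by m/0, which is undefined. We cannot multiply by an undefined expression.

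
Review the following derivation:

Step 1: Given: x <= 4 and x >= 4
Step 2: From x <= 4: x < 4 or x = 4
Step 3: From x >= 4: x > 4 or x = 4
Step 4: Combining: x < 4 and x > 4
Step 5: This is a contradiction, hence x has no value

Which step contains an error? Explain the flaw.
Step 4: Combining: x < 4 and x > 4

Step 4 incorrectly combines the conditions. From x <= 4 and x >= 4, the intersection is x = 4. The error treats the 'or' cases as 'and' requirements. The correct conclusion is that x = 4 is the unique solution, not that no solution exists.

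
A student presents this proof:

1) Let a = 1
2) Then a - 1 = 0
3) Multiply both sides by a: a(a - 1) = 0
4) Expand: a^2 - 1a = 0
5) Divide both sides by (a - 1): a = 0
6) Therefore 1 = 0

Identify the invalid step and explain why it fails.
Step 5: Divide both sides by (a - 1): a = 0

Step 5 divides both sides by (a - 1). However, since a = 1, we have (a - 1) = 0. Division by zero is undefined, making this step invalid.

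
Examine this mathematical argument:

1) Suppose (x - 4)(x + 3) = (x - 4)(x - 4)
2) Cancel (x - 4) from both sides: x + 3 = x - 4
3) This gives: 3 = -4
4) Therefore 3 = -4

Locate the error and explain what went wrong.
Step 2: Cancel (x - 4) from both sides: x + 3 = x - 4

Step 2 cancels (x - 4) from both sides. This is only valid if (x - 4) ≠ 0, i.e., x ≠ 4. When x = 4, both sides equal zero regardless of the other factors. The correct approach requires considering x = 4 as a separate case.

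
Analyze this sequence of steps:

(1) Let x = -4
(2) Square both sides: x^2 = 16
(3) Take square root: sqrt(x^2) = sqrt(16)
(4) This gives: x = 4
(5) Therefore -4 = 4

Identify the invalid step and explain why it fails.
Step 4: This gives: x = 4

Step 4 incorrectly states that sqrt(x^2) = x. The correct identity is sqrt(x^2) = |x|. Since x = -4 < 0, we have sqrt(x^2) = |-4| = 4, not x = -4.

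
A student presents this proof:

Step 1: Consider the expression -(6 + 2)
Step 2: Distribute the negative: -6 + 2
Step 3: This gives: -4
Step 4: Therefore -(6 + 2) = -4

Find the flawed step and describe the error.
Step 2: Distribute the negative: -6 + 2

Step 2 incorrectly distributes the negative sign. The correct distribution is -(6 + 2) = -6 - 2 = -8. The negative must be applied to both terms, not just the first. The error treats -(6 + 2) as -6 + 2, which equals -4 instead of -8.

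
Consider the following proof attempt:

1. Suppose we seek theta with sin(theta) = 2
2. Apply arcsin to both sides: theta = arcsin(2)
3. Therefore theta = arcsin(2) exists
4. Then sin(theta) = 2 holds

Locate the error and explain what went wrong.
Step 2: Apply arcsin to both sides: theta = arcsin(2)

Step 2 applies arcsin to 2. However, arcsin(x) is only defined for x in [-1, 1] because sin(theta) can only produce values in that range. Since |2| > 1, arcsin(2) is undefined. There is no angle whose sine equals 2.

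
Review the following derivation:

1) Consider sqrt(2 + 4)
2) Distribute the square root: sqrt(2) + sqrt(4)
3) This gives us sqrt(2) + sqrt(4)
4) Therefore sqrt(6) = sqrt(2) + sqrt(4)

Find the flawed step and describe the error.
Step 2: Distribute the square root: sqrt(2) + sqrt(4)

Step 2 incorrectly 'distributes' the square root over addition. The square root function does not distribute: sqrt(a + b) ≠ sqrt(a) + sqrt(b). In fact, sqrt(2 + 4) = sqrt(6) ≈ 2.4495, while sqrt(2) + sqrt(4) ≈ 3.4142.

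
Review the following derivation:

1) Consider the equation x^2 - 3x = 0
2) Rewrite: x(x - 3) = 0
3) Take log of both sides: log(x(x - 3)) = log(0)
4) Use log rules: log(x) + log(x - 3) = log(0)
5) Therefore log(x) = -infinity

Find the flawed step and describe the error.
Step 3: Take log of both sides: log(x(x - 3)) = log(0)

Step 3 takes the logarithm of both sides, resulting in log(0) on the right side. The logarithm is only defined for positive numbers; log(0) is undefined (approaches negative infinity). This operation is invalid.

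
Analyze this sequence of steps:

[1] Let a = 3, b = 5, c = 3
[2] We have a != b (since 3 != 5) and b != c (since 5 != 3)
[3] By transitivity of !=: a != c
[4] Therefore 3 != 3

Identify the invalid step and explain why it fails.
Step 3: By transitivity of !=: a != c

Step 3 incorrectly applies transitivity to the '!=' relation. Transitivity states: if a R b and b R c, then a R c. However, '!=' is not transitive. Counterexample: 3 != 5 and 5 != 3, but 3 = 3 (both equal 3). Transitivity holds for relations like <, <=, =, but not for !=.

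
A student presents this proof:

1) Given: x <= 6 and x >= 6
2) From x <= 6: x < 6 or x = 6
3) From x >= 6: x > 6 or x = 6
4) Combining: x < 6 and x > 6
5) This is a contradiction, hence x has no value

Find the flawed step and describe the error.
Step 4: Combining: x < 6 and x > 6

Step 4 incorrectly combines the conditions. From x <= 6 and x >= 6, the intersection is x = 6. The error treats the 'or' cases as 'and' requirements. The correct conclusion is that x = 6 is the unique solution, not that no solution exists.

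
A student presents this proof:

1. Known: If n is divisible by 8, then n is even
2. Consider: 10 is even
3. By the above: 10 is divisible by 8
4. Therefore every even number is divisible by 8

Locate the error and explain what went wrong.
Step 3: By the above: 10 is divisible by 8

Step 3 commits the fallacy of affirming the consequent. The known fact 'divisible by 8 → even' does NOT imply 'even → divisible by 8'. That would be the converse, which is false. For example, 10 is even but 10 ÷ 8 = 1.25, which is not an integer.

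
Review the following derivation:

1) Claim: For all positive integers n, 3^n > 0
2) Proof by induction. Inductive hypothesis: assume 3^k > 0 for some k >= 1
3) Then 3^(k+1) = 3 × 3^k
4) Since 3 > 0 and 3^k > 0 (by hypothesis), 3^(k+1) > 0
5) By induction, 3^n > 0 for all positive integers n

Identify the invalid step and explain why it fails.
Step 5: By induction, 3^n > 0 for all positive integers n

Step 5 concludes the proof by induction, but no base case was ever established. A valid induction proof requires: (1) a base case proving 3^1 > 0, and (2) an inductive step showing IF 3^k > 0 THEN 3^(k+1) > 0. Steps 2-4 correctly establish the inductive step, but without the base case the conclusion in step 5 does not follow.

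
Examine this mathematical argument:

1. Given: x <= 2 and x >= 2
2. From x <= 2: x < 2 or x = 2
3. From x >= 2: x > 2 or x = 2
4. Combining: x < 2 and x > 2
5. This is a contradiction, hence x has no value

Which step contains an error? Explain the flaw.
Step 4: Combining: x < 2 and x > 2

Step 4 incorrectly combines the conditions. From x <= 2 and x >= 2, the intersection is x = 2. The error treats the 'or' cases as 'and' requirements. The correct conclusion is that x = 2 is the unique solution, not that no solution exists.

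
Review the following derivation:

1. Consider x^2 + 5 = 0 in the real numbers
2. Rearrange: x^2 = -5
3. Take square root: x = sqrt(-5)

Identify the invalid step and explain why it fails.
Step 3: Take square root: x = sqrt(-5)

Step 3 takes the square root of -5, which is negative. In the real number system, the square root of a negative number is undefined. The equation x^2 + 5 = 0 has no real solutions. Square roots of negative numbers only exist in the complex numbers.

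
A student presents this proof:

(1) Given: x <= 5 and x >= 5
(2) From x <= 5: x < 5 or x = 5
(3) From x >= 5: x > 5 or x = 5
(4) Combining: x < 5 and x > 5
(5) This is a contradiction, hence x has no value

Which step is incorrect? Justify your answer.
Step 4: Combining: x < 5 and x > 5

Step 4 incorrectly combines the conditions. From x <= 5 and x >= 5, the intersection is x = 5. The error treats the 'or' cases as 'and' requirements. The correct conclusion is that x = 5 is the unique solution, not that no solution exists.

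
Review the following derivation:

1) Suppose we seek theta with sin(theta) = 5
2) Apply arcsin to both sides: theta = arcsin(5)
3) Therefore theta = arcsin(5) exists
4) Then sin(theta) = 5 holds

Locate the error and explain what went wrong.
Step 2: Apply arcsin to both sides: theta = arcsin(5)

Step 2 applies arcsin to 5. However, arcsin(x) is only defined for x in [-1, 1] because sin(theta) can only produce values in that range. Since |5| > 1, arcsin(5) is undefined. There is no angle whose sine equals 5.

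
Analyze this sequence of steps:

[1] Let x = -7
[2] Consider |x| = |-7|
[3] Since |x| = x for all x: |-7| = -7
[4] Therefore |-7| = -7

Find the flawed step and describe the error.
Step 3: Since |x| = x for all x: |-7| = -7

Step 3 incorrectly states that |x| = x for all x. The correct definition is |x| = x when x >= 0, and |x| = -x when x < 0. Since -7 < 0, we have |-7| = -(-7) = 7, not -7.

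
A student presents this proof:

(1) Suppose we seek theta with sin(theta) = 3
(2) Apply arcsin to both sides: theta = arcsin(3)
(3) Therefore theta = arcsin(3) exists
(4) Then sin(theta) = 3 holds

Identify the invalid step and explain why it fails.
Step 2: Apply arcsin to both sides: theta = arcsin(3)

Step 2 applies arcsin to 3. However, arcsin(x) is only defined for x in [-1, 1] because sin(theta) can only produce values in that range. Since |3| > 1, arcsin(3) is undefined. There is no angle whose sine equals 3.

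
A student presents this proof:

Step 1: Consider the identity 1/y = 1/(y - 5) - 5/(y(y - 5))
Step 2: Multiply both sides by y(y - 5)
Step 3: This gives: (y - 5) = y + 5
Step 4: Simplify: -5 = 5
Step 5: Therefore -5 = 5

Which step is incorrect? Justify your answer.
Step 3: This gives: (y - 5) = y + 5

Step 3 makes a sign error when clearing denominators. Multiplying -5/(y(y - 5)) by y(y - 5) gives -5, not +5. The correct result is (y - 5) = y - 5, which is trivially true, not (y - 5) = y + 5. (Step 1 is a valid identity: 1/(y - 5) - 5/(y(y - 5)) = (y - 5)/(y(y - 5)) = 1/y.)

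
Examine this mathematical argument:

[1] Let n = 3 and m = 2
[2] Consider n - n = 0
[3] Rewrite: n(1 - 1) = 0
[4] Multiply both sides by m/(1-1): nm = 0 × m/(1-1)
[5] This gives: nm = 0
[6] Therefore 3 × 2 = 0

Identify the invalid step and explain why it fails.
Step 4: Multiply both sides by m/(1-1): nm = 0 × m/(1-1)

Step 4 multiplies both sides by m/(1-1). However, 1-1 = 0, so this is multiplication by m/0, which is undefined. We cannot multiply by an undefined expression.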